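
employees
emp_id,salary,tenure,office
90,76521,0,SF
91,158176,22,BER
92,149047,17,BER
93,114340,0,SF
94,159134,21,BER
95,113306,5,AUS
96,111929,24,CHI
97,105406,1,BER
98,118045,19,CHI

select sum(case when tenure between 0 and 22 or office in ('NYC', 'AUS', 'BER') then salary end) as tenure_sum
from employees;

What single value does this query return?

993975

emp_id=90: ✓ → 76521
emp_id=91: ✓ → 158176
emp_id=92: ✓ → 149047
emp_id=93: ✓ → 114340
emp_id=94: ✓ → 159134
emp_id=95: ✓ → 113306
emp_id=96: ✗
emp_id=97: ✓ → 105406
emp_id=98: ✓ → 118045
tenure_sum = 76521 + 158176 + 149047 + 114340 + 159134 + 113306 + 105406 + 118045 = 993975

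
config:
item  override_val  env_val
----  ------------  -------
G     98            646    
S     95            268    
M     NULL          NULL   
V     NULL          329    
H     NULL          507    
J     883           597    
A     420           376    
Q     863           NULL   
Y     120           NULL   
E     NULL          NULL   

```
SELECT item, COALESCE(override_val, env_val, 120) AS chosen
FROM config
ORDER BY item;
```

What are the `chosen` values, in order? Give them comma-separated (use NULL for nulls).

420, 120, 98, 507, 883, 120, 863, 95, 329, 120

item=A: override_val=420 → 420
item=E: override_val=NULL, env_val=NULL, → literal 120 → 120
item=G: override_val=98 → 98
item=H: override_val=NULL, env_val=507 → 507
item=J: override_val=883 → 883
item=M: override_val=NULL, env_val=NULL, → literal 120 → 120
item=Q: override_val=863 → 863
item=S: override_val=95 → 95
item=V: override_val=NULL, env_val=329 → 329
item=Y: override_val=120 → 120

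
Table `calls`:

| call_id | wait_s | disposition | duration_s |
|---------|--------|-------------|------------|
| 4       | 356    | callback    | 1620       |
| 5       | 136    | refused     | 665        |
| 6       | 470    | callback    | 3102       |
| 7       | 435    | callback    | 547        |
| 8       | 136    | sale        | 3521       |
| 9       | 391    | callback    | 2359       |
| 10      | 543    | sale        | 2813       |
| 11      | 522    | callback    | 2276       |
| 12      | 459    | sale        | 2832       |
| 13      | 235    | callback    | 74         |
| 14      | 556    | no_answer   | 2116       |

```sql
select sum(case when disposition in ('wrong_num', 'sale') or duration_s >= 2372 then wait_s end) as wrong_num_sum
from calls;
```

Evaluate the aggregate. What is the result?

call_id=4: ✗
call_id=5: ✗
call_id=6: ✓ → 470
call_id=7: ✗
call_id=8: ✓ → 136
call_id=9: ✗
call_id=10: ✓ → 543
call_id=11: ✗
call_id=12: ✓ → 459
call_id=13: ✗
call_id=14: ✗
wrong_num_sum = 470 + 136 + 543 + 459 = 1608

1608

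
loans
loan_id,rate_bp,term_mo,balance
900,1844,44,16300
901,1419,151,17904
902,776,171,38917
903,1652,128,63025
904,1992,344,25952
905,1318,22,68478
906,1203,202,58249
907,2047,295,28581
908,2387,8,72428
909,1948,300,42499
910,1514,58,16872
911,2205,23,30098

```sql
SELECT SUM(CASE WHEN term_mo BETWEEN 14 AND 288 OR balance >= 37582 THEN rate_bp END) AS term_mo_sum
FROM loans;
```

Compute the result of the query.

16266

loan_id=900: ✓ → 1844
loan_id=901: ✓ → 1419
loan_id=902: ✓ → 776
loan_id=903: ✓ → 1652
loan_id=904: ✗
loan_id=905: ✓ → 1318
loan_id=906: ✓ → 1203
loan_id=907: ✗
loan_id=908: ✓ → 2387
loan_id=909: ✓ → 1948
loan_id=910: ✓ → 1514
loan_id=911: ✓ → 2205
term_mo_sum = 1844 + 1419 + 776 + 1652 + 1318 + 1203 + 2387 + 1948 + 1514 + 2205 = 16266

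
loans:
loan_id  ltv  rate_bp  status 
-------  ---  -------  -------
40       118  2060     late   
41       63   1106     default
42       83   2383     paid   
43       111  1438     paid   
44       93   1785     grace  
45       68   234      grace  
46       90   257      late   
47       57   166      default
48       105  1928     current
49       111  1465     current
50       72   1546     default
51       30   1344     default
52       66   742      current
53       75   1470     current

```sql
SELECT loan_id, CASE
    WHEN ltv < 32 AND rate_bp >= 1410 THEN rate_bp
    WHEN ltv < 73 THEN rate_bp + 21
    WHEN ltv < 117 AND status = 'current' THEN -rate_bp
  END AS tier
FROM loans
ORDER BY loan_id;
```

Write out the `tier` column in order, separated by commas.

loan_id=40: (no match → NULL) → NULL
loan_id=41: ltv < 73 → 1127
loan_id=42: (no match → NULL) → NULL
loan_id=43: (no match → NULL) → NULL
loan_id=44: (no match → NULL) → NULL
loan_id=45: ltv < 73 → 255
loan_id=46: (no match → NULL) → NULL
loan_id=47: ltv < 73 → 187
loan_id=48: ltv < 117 AND status = 'current' → -1928
loan_id=49: ltv < 117 AND status = 'current' → -1465
loan_id=50: ltv < 73 → 1567
loan_id=51: ltv < 73 → 1365
loan_id=52: ltv < 73 → 763
loan_id=53: ltv < 117 AND status = 'current' → -1470

NULL, 1127, NULL, NULL, NULL, 255, NULL, 187, -1928, -1465, 1567, 1365, 763, -1470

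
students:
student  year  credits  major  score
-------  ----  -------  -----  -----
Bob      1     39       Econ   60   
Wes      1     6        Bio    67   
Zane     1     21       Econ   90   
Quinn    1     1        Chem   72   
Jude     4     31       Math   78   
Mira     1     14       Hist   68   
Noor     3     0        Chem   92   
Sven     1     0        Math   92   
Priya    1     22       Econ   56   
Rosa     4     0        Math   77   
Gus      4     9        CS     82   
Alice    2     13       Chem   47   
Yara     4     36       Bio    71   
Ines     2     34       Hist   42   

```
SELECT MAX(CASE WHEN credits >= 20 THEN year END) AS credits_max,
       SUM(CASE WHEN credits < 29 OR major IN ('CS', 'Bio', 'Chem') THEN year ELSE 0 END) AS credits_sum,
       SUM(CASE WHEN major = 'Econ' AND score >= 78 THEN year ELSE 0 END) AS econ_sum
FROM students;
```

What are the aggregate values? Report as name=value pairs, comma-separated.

[credits_max: credits >= 20]
student=Bob: ✓ → 1
student=Wes: ✗
student=Zane: ✓ → 1
student=Quinn: ✗
student=Jude: ✓ → 4
student=Mira: ✗
student=Noor: ✗
student=Sven: ✗
student=Priya: ✓ → 1
student=Rosa: ✗
student=Gus: ✗
student=Alice: ✗
student=Yara: ✓ → 4
student=Ines: ✓ → 2
credits_max = MAX(1, 1, 4, 1, 4, 2) = 4
—
[credits_sum: credits < 29 OR major IN ('CS', 'Bio', 'Chem')]
student=Bob: ✗
student=Wes: ✓ → 1
student=Zane: ✓ → 1
student=Quinn: ✓ → 1
student=Jude: ✗
student=Mira: ✓ → 1
student=Noor: ✓ → 3
student=Sven: ✓ → 1
student=Priya: ✓ → 1
student=Rosa: ✓ → 4
student=Gus: ✓ → 4
student=Alice: ✓ → 2
student=Yara: ✓ → 4
student=Ines: ✗
credits_sum = 1 + 1 + 1 + 1 + 3 + 1 + 1 + 4 + 4 + 2 + 4 = 23
—
[econ_sum: major = 'Econ' AND score >= 78]
student=Bob: ✗
student=Wes: ✗
student=Zane: ✓ → 1
student=Quinn: ✗
student=Jude: ✗
student=Mira: ✗
student=Noor: ✗
student=Sven: ✗
student=Priya: ✗
student=Rosa: ✗
student=Gus: ✗
student=Alice: ✗
student=Yara: ✗
student=Ines: ✗
econ_sum = 1

credits_max=4, credits_sum=23, econ_sum=1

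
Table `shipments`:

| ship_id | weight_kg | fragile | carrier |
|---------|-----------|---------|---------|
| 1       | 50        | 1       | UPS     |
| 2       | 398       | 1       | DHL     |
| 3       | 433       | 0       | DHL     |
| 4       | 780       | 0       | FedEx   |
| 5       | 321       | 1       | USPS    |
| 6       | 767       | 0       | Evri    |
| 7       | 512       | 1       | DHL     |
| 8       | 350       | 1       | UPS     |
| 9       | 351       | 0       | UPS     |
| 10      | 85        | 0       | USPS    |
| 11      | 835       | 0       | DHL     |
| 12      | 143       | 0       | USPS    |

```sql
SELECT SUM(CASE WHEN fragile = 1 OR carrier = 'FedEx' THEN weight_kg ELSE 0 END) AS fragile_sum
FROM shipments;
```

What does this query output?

2411

ship_id=1: ✓ → 50
ship_id=2: ✓ → 398
ship_id=3: ✗
ship_id=4: ✓ → 780
ship_id=5: ✓ → 321
ship_id=6: ✗
ship_id=7: ✓ → 512
ship_id=8: ✓ → 350
ship_id=9: ✗
ship_id=10: ✗
ship_id=11: ✗
ship_id=12: ✗
fragile_sum = 50 + 398 + 780 + 321 + 512 + 350 = 2411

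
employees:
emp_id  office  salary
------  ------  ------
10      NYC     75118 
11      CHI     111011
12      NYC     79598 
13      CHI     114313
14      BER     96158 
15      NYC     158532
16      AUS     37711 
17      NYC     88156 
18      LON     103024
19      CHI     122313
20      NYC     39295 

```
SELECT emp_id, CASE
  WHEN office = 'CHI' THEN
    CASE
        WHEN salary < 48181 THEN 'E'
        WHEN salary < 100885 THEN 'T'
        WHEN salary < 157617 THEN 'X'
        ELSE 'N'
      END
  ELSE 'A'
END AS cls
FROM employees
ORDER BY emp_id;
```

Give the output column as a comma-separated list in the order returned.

A, X, A, X, A, A, A, A, A, X, A

emp_id=10: office='NYC' → outer ELSE → A
emp_id=11: office='CHI' → inner[salary < 157617] → X
emp_id=12: office='NYC' → outer ELSE → A
emp_id=13: office='CHI' → inner[salary < 157617] → X
emp_id=14: office='BER' → outer ELSE → A
emp_id=15: office='NYC' → outer ELSE → A
emp_id=16: office='AUS' → outer ELSE → A
emp_id=17: office='NYC' → outer ELSE → A
emp_id=18: office='LON' → outer ELSE → A
emp_id=19: office='CHI' → inner[salary < 157617] → X
emp_id=20: office='NYC' → outer ELSE → A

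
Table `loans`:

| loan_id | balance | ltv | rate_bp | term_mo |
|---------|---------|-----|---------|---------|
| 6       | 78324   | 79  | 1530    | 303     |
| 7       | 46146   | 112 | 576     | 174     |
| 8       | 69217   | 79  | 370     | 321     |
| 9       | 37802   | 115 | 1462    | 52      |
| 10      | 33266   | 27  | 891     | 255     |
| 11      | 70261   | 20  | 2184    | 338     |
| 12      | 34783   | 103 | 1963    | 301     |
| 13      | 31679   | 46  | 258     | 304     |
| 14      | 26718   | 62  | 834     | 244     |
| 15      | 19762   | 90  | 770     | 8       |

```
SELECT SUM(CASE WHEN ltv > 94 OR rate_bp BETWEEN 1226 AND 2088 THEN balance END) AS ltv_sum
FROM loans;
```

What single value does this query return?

197055

loan_id=6: ✓ → 78324
loan_id=7: ✓ → 46146
loan_id=8: ✗
loan_id=9: ✓ → 37802
loan_id=10: ✗
loan_id=11: ✗
loan_id=12: ✓ → 34783
loan_id=13: ✗
loan_id=14: ✗
loan_id=15: ✗
ltv_sum = 78324 + 46146 + 37802 + 34783 = 197055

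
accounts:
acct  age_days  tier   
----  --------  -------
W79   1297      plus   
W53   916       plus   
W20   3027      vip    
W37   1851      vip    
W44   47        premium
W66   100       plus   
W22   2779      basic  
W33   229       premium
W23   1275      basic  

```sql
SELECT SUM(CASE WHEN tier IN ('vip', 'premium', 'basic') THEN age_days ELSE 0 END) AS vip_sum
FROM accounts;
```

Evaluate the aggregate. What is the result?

acct=W79: ✗
acct=W53: ✗
acct=W20: ✓ → 3027
acct=W37: ✓ → 1851
acct=W44: ✓ → 47
acct=W66: ✗
acct=W22: ✓ → 2779
acct=W33: ✓ → 229
acct=W23: ✓ → 1275
vip_sum = 3027 + 1851 + 47 + 2779 + 229 + 1275 = 9208

9208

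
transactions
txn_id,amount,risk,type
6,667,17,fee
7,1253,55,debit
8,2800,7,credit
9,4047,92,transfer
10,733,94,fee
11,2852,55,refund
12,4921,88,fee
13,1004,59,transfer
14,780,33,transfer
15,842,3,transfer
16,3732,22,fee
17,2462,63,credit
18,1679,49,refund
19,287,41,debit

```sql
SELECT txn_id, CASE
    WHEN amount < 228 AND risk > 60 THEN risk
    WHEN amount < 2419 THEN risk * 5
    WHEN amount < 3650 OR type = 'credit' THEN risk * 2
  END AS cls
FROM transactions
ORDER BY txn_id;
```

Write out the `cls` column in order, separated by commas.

85, 275, 14, NULL, 470, 110, NULL, 295, 165, 15, NULL, 126, 245, 205

txn_id=6: amount < 2419 → 85
txn_id=7: amount < 2419 → 275
txn_id=8: amount < 3650 OR type = 'credit' → 14
txn_id=9: (no match → NULL) → NULL
txn_id=10: amount < 2419 → 470
txn_id=11: amount < 3650 OR type = 'credit' → 110
txn_id=12: (no match → NULL) → NULL
txn_id=13: amount < 2419 → 295
txn_id=14: amount < 2419 → 165
txn_id=15: amount < 2419 → 15
txn_id=16: (no match → NULL) → NULL
txn_id=17: amount < 3650 OR type = 'credit' → 126
txn_id=18: amount < 2419 → 245
txn_id=19: amount < 2419 → 205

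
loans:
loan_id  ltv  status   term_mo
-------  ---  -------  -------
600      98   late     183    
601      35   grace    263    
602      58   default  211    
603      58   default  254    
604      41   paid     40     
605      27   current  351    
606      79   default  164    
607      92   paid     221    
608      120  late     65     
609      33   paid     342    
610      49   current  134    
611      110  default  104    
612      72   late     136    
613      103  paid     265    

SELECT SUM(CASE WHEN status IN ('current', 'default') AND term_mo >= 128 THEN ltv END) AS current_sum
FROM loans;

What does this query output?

loan_id=600: ✗
loan_id=601: ✗
loan_id=602: ✓ → 58
loan_id=603: ✓ → 58
loan_id=604: ✗
loan_id=605: ✓ → 27
loan_id=606: ✓ → 79
loan_id=607: ✗
loan_id=608: ✗
loan_id=609: ✗
loan_id=610: ✓ → 49
loan_id=611: ✗
loan_id=612: ✗
loan_id=613: ✗
current_sum = 58 + 58 + 27 + 79 + 49 = 271

271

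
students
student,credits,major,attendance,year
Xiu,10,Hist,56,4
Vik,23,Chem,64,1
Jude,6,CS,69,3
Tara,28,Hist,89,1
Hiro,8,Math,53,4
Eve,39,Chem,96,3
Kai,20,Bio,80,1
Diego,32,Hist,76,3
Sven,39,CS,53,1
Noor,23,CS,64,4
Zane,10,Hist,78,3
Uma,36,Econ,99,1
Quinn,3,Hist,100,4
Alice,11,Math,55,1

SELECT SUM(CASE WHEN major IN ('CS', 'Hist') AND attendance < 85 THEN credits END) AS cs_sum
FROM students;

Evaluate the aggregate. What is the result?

student=Xiu: ✓ → 10
student=Vik: ✗
student=Jude: ✓ → 6
student=Tara: ✗
student=Hiro: ✗
student=Eve: ✗
student=Kai: ✗
student=Diego: ✓ → 32
student=Sven: ✓ → 39
student=Noor: ✓ → 23
student=Zane: ✓ → 10
student=Uma: ✗
student=Quinn: ✗
student=Alice: ✗
cs_sum = 10 + 6 + 32 + 39 + 23 + 10 = 120

120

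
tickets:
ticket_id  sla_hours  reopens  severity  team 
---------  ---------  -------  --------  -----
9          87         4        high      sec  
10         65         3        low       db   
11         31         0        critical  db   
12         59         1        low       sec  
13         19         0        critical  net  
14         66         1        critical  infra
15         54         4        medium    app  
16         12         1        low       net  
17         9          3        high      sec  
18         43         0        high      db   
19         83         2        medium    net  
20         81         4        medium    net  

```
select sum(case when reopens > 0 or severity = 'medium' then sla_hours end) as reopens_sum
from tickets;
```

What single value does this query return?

ticket_id=9: ✓ → 87
ticket_id=10: ✓ → 65
ticket_id=11: ✗
ticket_id=12: ✓ → 59
ticket_id=13: ✗
ticket_id=14: ✓ → 66
ticket_id=15: ✓ → 54
ticket_id=16: ✓ → 12
ticket_id=17: ✓ → 9
ticket_id=18: ✗
ticket_id=19: ✓ → 83
ticket_id=20: ✓ → 81
reopens_sum = 87 + 65 + 59 + 66 + 54 + 12 + 9 + 83 + 81 = 516

516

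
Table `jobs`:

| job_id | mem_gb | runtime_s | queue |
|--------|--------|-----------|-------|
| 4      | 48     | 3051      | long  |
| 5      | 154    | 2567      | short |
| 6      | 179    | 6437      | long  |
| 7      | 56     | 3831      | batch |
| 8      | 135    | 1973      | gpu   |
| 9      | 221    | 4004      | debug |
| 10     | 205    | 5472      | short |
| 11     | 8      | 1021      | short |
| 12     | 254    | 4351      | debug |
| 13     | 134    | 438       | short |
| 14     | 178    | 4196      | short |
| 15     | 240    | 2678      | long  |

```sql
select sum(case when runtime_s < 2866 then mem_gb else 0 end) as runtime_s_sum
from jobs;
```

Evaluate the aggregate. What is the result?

671

job_id=4: ✗
job_id=5: ✓ → 154
job_id=6: ✗
job_id=7: ✗
job_id=8: ✓ → 135
job_id=9: ✗
job_id=10: ✗
job_id=11: ✓ → 8
job_id=12: ✗
job_id=13: ✓ → 134
job_id=14: ✗
job_id=15: ✓ → 240
runtime_s_sum = 154 + 135 + 8 + 134 + 240 = 671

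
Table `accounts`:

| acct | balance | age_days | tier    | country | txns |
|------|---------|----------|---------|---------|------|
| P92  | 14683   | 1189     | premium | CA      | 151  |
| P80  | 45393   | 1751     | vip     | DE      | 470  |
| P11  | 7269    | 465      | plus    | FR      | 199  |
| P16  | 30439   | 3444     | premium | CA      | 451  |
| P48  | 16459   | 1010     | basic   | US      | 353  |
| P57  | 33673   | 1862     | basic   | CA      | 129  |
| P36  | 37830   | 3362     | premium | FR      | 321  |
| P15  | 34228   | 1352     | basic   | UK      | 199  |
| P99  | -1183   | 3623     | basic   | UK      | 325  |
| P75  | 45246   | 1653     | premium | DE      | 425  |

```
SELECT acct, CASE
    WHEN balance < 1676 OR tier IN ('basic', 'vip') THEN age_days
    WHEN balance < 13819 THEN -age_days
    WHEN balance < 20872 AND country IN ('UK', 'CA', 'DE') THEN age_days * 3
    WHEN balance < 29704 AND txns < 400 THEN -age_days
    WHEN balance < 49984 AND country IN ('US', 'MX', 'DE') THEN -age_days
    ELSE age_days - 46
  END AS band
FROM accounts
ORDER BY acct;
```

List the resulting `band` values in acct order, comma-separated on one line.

-465, 1352, 3398, 3316, 1010, 1862, -1653, 1751, 3567, 3623

acct=P11: balance < 13819 → -465
acct=P15: balance < 1676 OR tier IN ('basic', 'vip') → 1352
acct=P16: ELSE → 3398
acct=P36: ELSE → 3316
acct=P48: balance < 1676 OR tier IN ('basic', 'vip') → 1010
acct=P57: balance < 1676 OR tier IN ('basic', 'vip') → 1862
acct=P75: balance < 49984 AND country IN ('US', 'MX', 'DE') → -1653
acct=P80: balance < 1676 OR tier IN ('basic', 'vip') → 1751
acct=P92: balance < 20872 AND country IN ('UK', 'CA', 'DE') → 3567
acct=P99: balance < 1676 OR tier IN ('basic', 'vip') → 3623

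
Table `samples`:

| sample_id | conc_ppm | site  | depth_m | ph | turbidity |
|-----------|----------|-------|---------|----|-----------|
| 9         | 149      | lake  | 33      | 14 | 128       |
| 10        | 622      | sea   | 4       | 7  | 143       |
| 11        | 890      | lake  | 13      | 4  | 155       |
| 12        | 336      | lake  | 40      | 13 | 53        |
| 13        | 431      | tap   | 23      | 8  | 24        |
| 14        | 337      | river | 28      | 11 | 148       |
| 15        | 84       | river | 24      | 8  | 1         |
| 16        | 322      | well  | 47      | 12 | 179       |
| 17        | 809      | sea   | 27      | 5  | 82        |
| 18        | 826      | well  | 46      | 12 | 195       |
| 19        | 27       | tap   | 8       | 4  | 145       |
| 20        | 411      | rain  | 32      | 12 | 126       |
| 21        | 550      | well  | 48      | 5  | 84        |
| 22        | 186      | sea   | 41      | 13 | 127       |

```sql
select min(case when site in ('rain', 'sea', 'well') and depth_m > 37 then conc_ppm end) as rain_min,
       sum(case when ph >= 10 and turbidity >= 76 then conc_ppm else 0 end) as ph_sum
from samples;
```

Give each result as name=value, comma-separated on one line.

[rain_min: site in ('rain', 'sea', 'well') and depth_m > 37]
sample_id=9: ✗
sample_id=10: ✗
sample_id=11: ✗
sample_id=12: ✗
sample_id=13: ✗
sample_id=14: ✗
sample_id=15: ✗
sample_id=16: ✓ → 322
sample_id=17: ✗
sample_id=18: ✓ → 826
sample_id=19: ✗
sample_id=20: ✗
sample_id=21: ✓ → 550
sample_id=22: ✓ → 186
rain_min = MIN(322, 826, 550, 186) = 186
—
[ph_sum: ph >= 10 and turbidity >= 76]
sample_id=9: ✓ → 149
sample_id=10: ✗
sample_id=11: ✗
sample_id=12: ✗
sample_id=13: ✗
sample_id=14: ✓ → 337
sample_id=15: ✗
sample_id=16: ✓ → 322
sample_id=17: ✗
sample_id=18: ✓ → 826
sample_id=19: ✗
sample_id=20: ✓ → 411
sample_id=21: ✗
sample_id=22: ✓ → 186
ph_sum = 149 + 337 + 322 + 826 + 411 + 186 = 2231

rain_min=186, ph_sum=2231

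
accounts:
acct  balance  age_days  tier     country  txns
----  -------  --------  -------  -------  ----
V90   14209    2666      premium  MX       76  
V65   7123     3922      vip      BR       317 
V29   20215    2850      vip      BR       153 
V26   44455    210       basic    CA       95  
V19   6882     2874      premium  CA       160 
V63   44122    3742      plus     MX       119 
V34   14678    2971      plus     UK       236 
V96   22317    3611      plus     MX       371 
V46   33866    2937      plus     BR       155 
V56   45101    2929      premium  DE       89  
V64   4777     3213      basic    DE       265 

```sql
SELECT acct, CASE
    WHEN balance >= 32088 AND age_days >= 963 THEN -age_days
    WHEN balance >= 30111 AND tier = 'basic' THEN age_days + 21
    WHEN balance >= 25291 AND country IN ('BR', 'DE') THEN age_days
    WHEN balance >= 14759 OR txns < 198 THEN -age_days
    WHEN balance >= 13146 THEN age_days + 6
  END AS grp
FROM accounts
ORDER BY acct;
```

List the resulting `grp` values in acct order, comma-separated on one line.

acct=V19: balance >= 14759 OR txns < 198 → -2874
acct=V26: balance >= 30111 AND tier = 'basic' → 231
acct=V29: balance >= 14759 OR txns < 198 → -2850
acct=V34: balance >= 13146 → 2977
acct=V46: balance >= 32088 AND age_days >= 963 → -2937
acct=V56: balance >= 32088 AND age_days >= 963 → -2929
acct=V63: balance >= 32088 AND age_days >= 963 → -3742
acct=V64: (no match → NULL) → NULL
acct=V65: (no match → NULL) → NULL
acct=V90: balance >= 14759 OR txns < 198 → -2666
acct=V96: balance >= 14759 OR txns < 198 → -3611

-2874, 231, -2850, 2977, -2937, -2929, -3742, NULL, NULL, -2666, -3611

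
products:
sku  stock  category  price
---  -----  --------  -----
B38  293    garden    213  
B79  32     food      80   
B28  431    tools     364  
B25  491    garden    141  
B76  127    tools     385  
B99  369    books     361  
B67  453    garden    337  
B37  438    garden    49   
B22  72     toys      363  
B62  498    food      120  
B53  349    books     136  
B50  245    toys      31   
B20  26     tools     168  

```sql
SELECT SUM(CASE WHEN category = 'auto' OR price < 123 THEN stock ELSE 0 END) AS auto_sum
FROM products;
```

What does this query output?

1213

sku=B38: ✗
sku=B79: ✓ → 32
sku=B28: ✗
sku=B25: ✗
sku=B76: ✗
sku=B99: ✗
sku=B67: ✗
sku=B37: ✓ → 438
sku=B22: ✗
sku=B62: ✓ → 498
sku=B53: ✗
sku=B50: ✓ → 245
sku=B20: ✗
auto_sum = 32 + 438 + 498 + 245 = 1213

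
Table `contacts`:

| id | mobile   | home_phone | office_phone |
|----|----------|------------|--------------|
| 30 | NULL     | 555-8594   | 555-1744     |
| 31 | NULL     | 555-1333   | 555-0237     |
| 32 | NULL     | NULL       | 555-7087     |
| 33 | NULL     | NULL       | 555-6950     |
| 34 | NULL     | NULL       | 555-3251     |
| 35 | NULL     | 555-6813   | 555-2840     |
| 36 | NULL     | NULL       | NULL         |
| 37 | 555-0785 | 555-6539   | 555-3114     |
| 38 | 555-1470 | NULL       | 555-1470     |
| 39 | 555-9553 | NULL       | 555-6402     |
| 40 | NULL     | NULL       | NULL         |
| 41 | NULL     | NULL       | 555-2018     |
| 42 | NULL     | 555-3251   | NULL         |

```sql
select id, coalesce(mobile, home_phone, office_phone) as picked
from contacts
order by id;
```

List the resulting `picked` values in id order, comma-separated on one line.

555-8594, 555-1333, 555-7087, 555-6950, 555-3251, 555-6813, NULL, 555-0785, 555-1470, 555-9553, NULL, 555-2018, 555-3251

id=30: mobile=NULL, home_phone=555-8594 → 555-8594
id=31: mobile=NULL, home_phone=555-1333 → 555-1333
id=32: mobile=NULL, home_phone=NULL, office_phone=555-7087 → 555-7087
id=33: mobile=NULL, home_phone=NULL, office_phone=555-6950 → 555-6950
id=34: mobile=NULL, home_phone=NULL, office_phone=555-3251 → 555-3251
id=35: mobile=NULL, home_phone=555-6813 → 555-6813
id=36: mobile=NULL, home_phone=NULL, office_phone=NULL (all NULL) → NULL
id=37: mobile=555-0785 → 555-0785
id=38: mobile=555-1470 → 555-1470
id=39: mobile=555-9553 → 555-9553
id=40: mobile=NULL, home_phone=NULL, office_phone=NULL (all NULL) → NULL
id=41: mobile=NULL, home_phone=NULL, office_phone=555-2018 → 555-2018
id=42: mobile=NULL, home_phone=555-3251 → 555-3251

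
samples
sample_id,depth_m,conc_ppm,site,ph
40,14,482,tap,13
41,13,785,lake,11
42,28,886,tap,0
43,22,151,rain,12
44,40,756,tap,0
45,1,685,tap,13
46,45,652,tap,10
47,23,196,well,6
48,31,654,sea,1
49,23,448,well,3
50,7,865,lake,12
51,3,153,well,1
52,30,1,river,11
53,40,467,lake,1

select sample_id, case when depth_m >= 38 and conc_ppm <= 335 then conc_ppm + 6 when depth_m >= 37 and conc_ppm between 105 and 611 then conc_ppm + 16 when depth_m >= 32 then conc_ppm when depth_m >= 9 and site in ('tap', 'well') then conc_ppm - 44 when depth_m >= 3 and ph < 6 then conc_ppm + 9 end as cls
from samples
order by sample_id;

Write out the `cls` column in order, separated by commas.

438, NULL, 842, NULL, 756, NULL, 652, 152, 663, 404, NULL, 162, NULL, 483

sample_id=40: depth_m >= 9 and site in ('tap', 'well') → 438
sample_id=41: (no match → NULL) → NULL
sample_id=42: depth_m >= 9 and site in ('tap', 'well') → 842
sample_id=43: (no match → NULL) → NULL
sample_id=44: depth_m >= 32 → 756
sample_id=45: (no match → NULL) → NULL
sample_id=46: depth_m >= 32 → 652
sample_id=47: depth_m >= 9 and site in ('tap', 'well') → 152
sample_id=48: depth_m >= 3 and ph < 6 → 663
sample_id=49: depth_m >= 9 and site in ('tap', 'well') → 404
sample_id=50: (no match → NULL) → NULL
sample_id=51: depth_m >= 3 and ph < 6 → 162
sample_id=52: (no match → NULL) → NULL
sample_id=53: depth_m >= 37 and conc_ppm between 105 and 611 → 483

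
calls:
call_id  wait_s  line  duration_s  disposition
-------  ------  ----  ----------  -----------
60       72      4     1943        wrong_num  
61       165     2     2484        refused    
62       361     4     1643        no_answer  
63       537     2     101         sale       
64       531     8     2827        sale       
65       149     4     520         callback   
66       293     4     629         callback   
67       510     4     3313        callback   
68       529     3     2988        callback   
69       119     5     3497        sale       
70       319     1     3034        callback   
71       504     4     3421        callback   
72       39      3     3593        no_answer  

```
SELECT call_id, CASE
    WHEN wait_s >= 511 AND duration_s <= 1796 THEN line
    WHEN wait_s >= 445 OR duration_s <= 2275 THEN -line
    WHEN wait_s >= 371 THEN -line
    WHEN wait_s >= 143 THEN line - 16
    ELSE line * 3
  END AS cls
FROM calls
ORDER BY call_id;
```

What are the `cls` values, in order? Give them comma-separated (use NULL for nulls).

call_id=60: wait_s >= 445 OR duration_s <= 2275 → -4
call_id=61: wait_s >= 143 → -14
call_id=62: wait_s >= 445 OR duration_s <= 2275 → -4
call_id=63: wait_s >= 511 AND duration_s <= 1796 → 2
call_id=64: wait_s >= 445 OR duration_s <= 2275 → -8
call_id=65: wait_s >= 445 OR duration_s <= 2275 → -4
call_id=66: wait_s >= 445 OR duration_s <= 2275 → -4
call_id=67: wait_s >= 445 OR duration_s <= 2275 → -4
call_id=68: wait_s >= 445 OR duration_s <= 2275 → -3
call_id=69: ELSE → 15
call_id=70: wait_s >= 143 → -15
call_id=71: wait_s >= 445 OR duration_s <= 2275 → -4
call_id=72: ELSE → 9

-4, -14, -4, 2, -8, -4, -4, -4, -3, 15, -15, -4, 9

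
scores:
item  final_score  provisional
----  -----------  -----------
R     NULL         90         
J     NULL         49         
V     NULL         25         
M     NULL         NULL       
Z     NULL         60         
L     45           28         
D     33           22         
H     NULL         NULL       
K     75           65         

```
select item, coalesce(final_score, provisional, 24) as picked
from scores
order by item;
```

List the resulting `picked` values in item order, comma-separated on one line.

33, 24, 49, 75, 45, 24, 90, 25, 60

item=D: final_score=33 → 33
item=H: final_score=NULL, provisional=NULL, → literal 24 → 24
item=J: final_score=NULL, provisional=49 → 49
item=K: final_score=75 → 75
item=L: final_score=45 → 45
item=M: final_score=NULL, provisional=NULL, → literal 24 → 24
item=R: final_score=NULL, provisional=90 → 90
item=V: final_score=NULL, provisional=25 → 25
item=Z: final_score=NULL, provisional=60 → 60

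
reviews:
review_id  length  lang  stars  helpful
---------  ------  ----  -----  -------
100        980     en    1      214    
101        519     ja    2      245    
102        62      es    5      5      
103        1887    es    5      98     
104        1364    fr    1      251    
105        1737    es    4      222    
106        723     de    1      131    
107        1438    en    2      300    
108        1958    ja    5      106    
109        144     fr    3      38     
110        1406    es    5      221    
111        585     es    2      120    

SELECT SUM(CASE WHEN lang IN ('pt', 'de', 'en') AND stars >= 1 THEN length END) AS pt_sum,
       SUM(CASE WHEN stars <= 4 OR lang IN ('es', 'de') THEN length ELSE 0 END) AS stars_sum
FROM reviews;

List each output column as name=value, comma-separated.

[pt_sum: lang IN ('pt', 'de', 'en') AND stars >= 1]
review_id=100: ✓ → 980
review_id=101: ✗
review_id=102: ✗
review_id=103: ✗
review_id=104: ✗
review_id=105: ✗
review_id=106: ✓ → 723
review_id=107: ✓ → 1438
review_id=108: ✗
review_id=109: ✗
review_id=110: ✗
review_id=111: ✗
pt_sum = 980 + 723 + 1438 = 3141
—
[stars_sum: stars <= 4 OR lang IN ('es', 'de')]
review_id=100: ✓ → 980
review_id=101: ✓ → 519
review_id=102: ✓ → 62
review_id=103: ✓ → 1887
review_id=104: ✓ → 1364
review_id=105: ✓ → 1737
review_id=106: ✓ → 723
review_id=107: ✓ → 1438
review_id=108: ✗
review_id=109: ✓ → 144
review_id=110: ✓ → 1406
review_id=111: ✓ → 585
stars_sum = 980 + 519 + 62 + 1887 + 1364 + 1737 + 723 + 1438 + 144 + 1406 + 585 = 10845

pt_sum=3141, stars_sum=10845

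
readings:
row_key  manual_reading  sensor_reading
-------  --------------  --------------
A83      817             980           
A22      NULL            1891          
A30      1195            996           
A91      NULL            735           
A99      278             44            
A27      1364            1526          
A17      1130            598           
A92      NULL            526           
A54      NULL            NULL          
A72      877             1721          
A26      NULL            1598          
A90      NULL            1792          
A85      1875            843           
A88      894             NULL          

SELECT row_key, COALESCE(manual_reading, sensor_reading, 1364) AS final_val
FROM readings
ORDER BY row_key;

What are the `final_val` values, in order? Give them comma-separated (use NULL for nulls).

row_key=A17: manual_reading=1130 → 1130
row_key=A22: manual_reading=NULL, sensor_reading=1891 → 1891
row_key=A26: manual_reading=NULL, sensor_reading=1598 → 1598
row_key=A27: manual_reading=1364 → 1364
row_key=A30: manual_reading=1195 → 1195
row_key=A54: manual_reading=NULL, sensor_reading=NULL, → literal 1364 → 1364
row_key=A72: manual_reading=877 → 877
row_key=A83: manual_reading=817 → 817
row_key=A85: manual_reading=1875 → 1875
row_key=A88: manual_reading=894 → 894
row_key=A90: manual_reading=NULL, sensor_reading=1792 → 1792
row_key=A91: manual_reading=NULL, sensor_reading=735 → 735
row_key=A92: manual_reading=NULL, sensor_reading=526 → 526
row_key=A99: manual_reading=278 → 278

1130, 1891, 1598, 1364, 1195, 1364, 877, 817, 1875, 894, 1792, 735, 526, 278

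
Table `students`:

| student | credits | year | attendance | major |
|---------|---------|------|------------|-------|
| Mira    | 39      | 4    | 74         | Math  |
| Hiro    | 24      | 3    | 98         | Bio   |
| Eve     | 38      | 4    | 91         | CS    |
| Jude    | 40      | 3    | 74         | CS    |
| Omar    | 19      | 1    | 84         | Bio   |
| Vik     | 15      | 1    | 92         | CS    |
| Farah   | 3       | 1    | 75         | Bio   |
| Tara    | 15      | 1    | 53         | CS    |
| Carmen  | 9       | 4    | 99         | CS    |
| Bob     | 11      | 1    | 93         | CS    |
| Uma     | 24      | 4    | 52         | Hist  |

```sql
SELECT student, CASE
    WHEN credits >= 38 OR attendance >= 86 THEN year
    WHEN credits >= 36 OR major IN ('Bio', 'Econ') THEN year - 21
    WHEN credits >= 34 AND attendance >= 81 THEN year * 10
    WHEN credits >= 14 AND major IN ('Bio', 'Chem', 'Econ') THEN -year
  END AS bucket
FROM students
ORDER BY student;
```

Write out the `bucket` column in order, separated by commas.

student=Bob: credits >= 38 OR attendance >= 86 → 1
student=Carmen: credits >= 38 OR attendance >= 86 → 4
student=Eve: credits >= 38 OR attendance >= 86 → 4
student=Farah: credits >= 36 OR major IN ('Bio', 'Econ') → -20
student=Hiro: credits >= 38 OR attendance >= 86 → 3
student=Jude: credits >= 38 OR attendance >= 86 → 3
student=Mira: credits >= 38 OR attendance >= 86 → 4
student=Omar: credits >= 36 OR major IN ('Bio', 'Econ') → -20
student=Tara: (no match → NULL) → NULL
student=Uma: (no match → NULL) → NULL
student=Vik: credits >= 38 OR attendance >= 86 → 1

1, 4, 4, -20, 3, 3, 4, -20, NULL, NULL, 1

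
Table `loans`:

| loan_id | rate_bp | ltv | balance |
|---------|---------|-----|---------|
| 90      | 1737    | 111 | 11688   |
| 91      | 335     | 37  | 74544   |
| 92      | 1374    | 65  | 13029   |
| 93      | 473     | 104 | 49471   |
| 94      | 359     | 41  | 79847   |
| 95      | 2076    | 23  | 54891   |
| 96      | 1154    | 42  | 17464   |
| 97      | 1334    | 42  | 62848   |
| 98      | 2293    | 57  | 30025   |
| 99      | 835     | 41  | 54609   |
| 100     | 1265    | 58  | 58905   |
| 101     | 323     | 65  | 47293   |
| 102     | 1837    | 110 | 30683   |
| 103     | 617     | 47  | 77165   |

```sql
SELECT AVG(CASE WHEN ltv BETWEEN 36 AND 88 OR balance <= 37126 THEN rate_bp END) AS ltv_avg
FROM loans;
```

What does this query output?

1121.9166666667

loan_id=90: ✓ → 1737
loan_id=91: ✓ → 335
loan_id=92: ✓ → 1374
loan_id=93: ✗
loan_id=94: ✓ → 359
loan_id=95: ✗
loan_id=96: ✓ → 1154
loan_id=97: ✓ → 1334
loan_id=98: ✓ → 2293
loan_id=99: ✓ → 835
loan_id=100: ✓ → 1265
loan_id=101: ✓ → 323
loan_id=102: ✓ → 1837
loan_id=103: ✓ → 617
ltv_avg = (1737 + 335 + 1374 + 359 + 1154 + 1334 + 2293 + 835 + 1265 + 323 + 1837 + 617) / 12 = 1121.9166666667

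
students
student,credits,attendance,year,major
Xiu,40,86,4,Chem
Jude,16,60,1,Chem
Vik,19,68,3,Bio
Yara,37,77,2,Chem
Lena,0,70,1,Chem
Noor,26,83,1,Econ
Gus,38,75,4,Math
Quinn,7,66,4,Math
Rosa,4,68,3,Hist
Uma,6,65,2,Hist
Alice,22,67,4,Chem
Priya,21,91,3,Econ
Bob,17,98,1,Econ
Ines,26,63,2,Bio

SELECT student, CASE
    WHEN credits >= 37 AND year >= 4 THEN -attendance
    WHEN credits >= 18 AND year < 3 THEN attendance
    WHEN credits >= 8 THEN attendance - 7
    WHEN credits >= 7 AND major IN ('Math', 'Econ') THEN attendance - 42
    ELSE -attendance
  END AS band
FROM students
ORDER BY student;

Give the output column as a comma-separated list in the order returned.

60, 91, -75, 63, 53, -70, 83, 84, 24, -68, -65, 61, -86, 77

student=Alice: credits >= 8 → 60
student=Bob: credits >= 8 → 91
student=Gus: credits >= 37 AND year >= 4 → -75
student=Ines: credits >= 18 AND year < 3 → 63
student=Jude: credits >= 8 → 53
student=Lena: ELSE → -70
student=Noor: credits >= 18 AND year < 3 → 83
student=Priya: credits >= 8 → 84
student=Quinn: credits >= 7 AND major IN ('Math', 'Econ') → 24
student=Rosa: ELSE → -68
student=Uma: ELSE → -65
student=Vik: credits >= 8 → 61
student=Xiu: credits >= 37 AND year >= 4 → -86
student=Yara: credits >= 18 AND year < 3 → 77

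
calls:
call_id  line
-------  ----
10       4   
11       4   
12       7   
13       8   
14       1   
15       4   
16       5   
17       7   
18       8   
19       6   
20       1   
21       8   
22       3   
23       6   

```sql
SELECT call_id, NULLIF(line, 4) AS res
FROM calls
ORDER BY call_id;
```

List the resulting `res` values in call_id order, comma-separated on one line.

NULL, NULL, 7, 8, 1, NULL, 5, 7, 8, 6, 1, 8, 3, 6

call_id=10: line=4 vs 4: equal → NULL
call_id=11: line=4 vs 4: equal → NULL
call_id=12: line=7 vs 4: differ → 7
call_id=13: line=8 vs 4: differ → 8
call_id=14: line=1 vs 4: differ → 1
call_id=15: line=4 vs 4: equal → NULL
call_id=16: line=5 vs 4: differ → 5
call_id=17: line=7 vs 4: differ → 7
call_id=18: line=8 vs 4: differ → 8
call_id=19: line=6 vs 4: differ → 6
call_id=20: line=1 vs 4: differ → 1
call_id=21: line=8 vs 4: differ → 8
call_id=22: line=3 vs 4: differ → 3
call_id=23: line=6 vs 4: differ → 6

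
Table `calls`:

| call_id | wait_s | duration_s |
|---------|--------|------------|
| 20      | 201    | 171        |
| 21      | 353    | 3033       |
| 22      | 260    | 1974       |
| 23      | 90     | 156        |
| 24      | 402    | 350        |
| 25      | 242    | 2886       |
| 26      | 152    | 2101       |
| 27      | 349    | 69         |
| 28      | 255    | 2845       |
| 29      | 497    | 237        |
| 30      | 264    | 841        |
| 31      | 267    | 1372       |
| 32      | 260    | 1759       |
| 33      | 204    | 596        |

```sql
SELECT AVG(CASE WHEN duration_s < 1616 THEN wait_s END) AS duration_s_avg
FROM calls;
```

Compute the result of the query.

call_id=20: ✓ → 201
call_id=21: ✗
call_id=22: ✗
call_id=23: ✓ → 90
call_id=24: ✓ → 402
call_id=25: ✗
call_id=26: ✗
call_id=27: ✓ → 349
call_id=28: ✗
call_id=29: ✓ → 497
call_id=30: ✓ → 264
call_id=31: ✓ → 267
call_id=32: ✗
call_id=33: ✓ → 204
duration_s_avg = (201 + 90 + 402 + 349 + 497 + 264 + 267 + 204) / 8 = 284.25

284.25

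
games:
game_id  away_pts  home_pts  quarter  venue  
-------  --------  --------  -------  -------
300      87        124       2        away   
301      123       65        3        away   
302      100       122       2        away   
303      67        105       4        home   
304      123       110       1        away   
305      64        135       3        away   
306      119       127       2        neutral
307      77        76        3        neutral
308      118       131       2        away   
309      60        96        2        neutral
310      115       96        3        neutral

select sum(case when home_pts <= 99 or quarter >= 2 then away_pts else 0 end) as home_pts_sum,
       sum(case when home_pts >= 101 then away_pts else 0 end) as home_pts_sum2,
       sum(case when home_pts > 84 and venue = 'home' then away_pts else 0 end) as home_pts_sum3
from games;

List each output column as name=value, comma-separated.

home_pts_sum=930, home_pts_sum2=678, home_pts_sum3=67

[home_pts_sum: home_pts <= 99 or quarter >= 2]
game_id=300: ✓ → 87
game_id=301: ✓ → 123
game_id=302: ✓ → 100
game_id=303: ✓ → 67
game_id=304: ✗
game_id=305: ✓ → 64
game_id=306: ✓ → 119
game_id=307: ✓ → 77
game_id=308: ✓ → 118
game_id=309: ✓ → 60
game_id=310: ✓ → 115
home_pts_sum = 87 + 123 + 100 + 67 + 64 + 119 + 77 + 118 + 60 + 115 = 930
—
[home_pts_sum2: home_pts >= 101]
game_id=300: ✓ → 87
game_id=301: ✗
game_id=302: ✓ → 100
game_id=303: ✓ → 67
game_id=304: ✓ → 123
game_id=305: ✓ → 64
game_id=306: ✓ → 119
game_id=307: ✗
game_id=308: ✓ → 118
game_id=309: ✗
game_id=310: ✗
home_pts_sum2 = 87 + 100 + 67 + 123 + 64 + 119 + 118 = 678
—
[home_pts_sum3: home_pts > 84 and venue = 'home']
game_id=300: ✗
game_id=301: ✗
game_id=302: ✗
game_id=303: ✓ → 67
game_id=304: ✗
game_id=305: ✗
game_id=306: ✗
game_id=307: ✗
game_id=308: ✗
game_id=309: ✗
game_id=310: ✗
home_pts_sum3 = 67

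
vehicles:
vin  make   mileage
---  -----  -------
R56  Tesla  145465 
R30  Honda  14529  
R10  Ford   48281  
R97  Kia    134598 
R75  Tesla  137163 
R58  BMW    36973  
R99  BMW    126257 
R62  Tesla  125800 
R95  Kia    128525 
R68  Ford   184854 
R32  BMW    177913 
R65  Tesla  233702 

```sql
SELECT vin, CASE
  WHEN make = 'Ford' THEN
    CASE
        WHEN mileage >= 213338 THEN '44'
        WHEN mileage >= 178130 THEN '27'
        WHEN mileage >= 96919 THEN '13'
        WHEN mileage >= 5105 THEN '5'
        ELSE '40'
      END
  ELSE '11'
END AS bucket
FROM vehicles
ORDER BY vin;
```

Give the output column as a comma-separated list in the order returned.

vin=R10: make='Ford' → inner[mileage >= 5105] → 5
vin=R30: make='Honda' → outer ELSE → 11
vin=R32: make='BMW' → outer ELSE → 11
vin=R56: make='Tesla' → outer ELSE → 11
vin=R58: make='BMW' → outer ELSE → 11
vin=R62: make='Tesla' → outer ELSE → 11
vin=R65: make='Tesla' → outer ELSE → 11
vin=R68: make='Ford' → inner[mileage >= 178130] → 27
vin=R75: make='Tesla' → outer ELSE → 11
vin=R95: make='Kia' → outer ELSE → 11
vin=R97: make='Kia' → outer ELSE → 11
vin=R99: make='BMW' → outer ELSE → 11

5, 11, 11, 11, 11, 11, 11, 27, 11, 11, 11, 11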